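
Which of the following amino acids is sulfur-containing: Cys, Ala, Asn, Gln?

The sulfur-bearing residues are cysteine (–SH) and methionine (–S–CH₃).
Of the listed options, only Cys belongs to this group.

Cys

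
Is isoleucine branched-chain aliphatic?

Yes

Valine (V), leucine (L), and isoleucine (I) are the branched-chain amino acids.
Isoleucine is in this group.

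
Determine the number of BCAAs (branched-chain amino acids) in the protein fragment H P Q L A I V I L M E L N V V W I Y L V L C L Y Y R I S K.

The BCAAs are Val, Leu, and Ile — aliphatic side chains with a branch point.
Matching residues: L4, I6, V7, I8, L9, L12, V14, V15, I17, L19, V20, L21, L23, I27.

14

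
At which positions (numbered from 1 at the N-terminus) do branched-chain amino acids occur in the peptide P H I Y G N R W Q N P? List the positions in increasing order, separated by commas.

3

Valine (V), leucine (L), and isoleucine (I) are the branched-chain amino acids.
Matching residues: I3.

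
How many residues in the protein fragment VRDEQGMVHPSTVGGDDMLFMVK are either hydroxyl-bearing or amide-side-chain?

3

Hydroxyl-bearing: S, T, Y. Amide-side-chain: N, Q.
Hydroxyl-bearing residues here: S11, T12 (2).
Amide-side-chain residues here: Q5 (1).
The two groups share no amino acid, so total = 2 + 1 = 3.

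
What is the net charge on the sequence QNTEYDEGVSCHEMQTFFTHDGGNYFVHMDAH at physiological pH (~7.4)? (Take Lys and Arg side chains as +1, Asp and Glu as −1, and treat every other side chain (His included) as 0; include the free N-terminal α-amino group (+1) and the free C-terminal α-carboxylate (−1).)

-6

Positive (K, R): none → +0.
Negative (D, E): E4, D6, E7, E13, D21, D30 → −6.
The N-terminus (+1) and C-terminus (−1) cancel.
Net charge = (+0) + (−6) = −6.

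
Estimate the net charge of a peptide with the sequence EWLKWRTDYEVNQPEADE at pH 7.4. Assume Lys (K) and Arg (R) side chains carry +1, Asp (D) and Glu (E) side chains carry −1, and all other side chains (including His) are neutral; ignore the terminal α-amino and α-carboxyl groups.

-4

Positive (K, R): K4, R6 → +2.
Negative (D, E): E1, D8, E10, E15, D17, E18 → −6.
Net charge = (+2) + (−6) = −4.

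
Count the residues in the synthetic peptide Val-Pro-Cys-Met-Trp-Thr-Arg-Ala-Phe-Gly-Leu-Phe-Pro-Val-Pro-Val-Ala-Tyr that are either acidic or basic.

1

Acidic: D, E. Basic: H, K, R.
Acidic residues here: none (0).
Basic residues here: Arg7 (1).
The two groups share no amino acid, so total = 0 + 1 = 1.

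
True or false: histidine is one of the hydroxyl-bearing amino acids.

False

S, T, and Y are the three residues with a side-chain hydroxyl.
Histidine is not in this group.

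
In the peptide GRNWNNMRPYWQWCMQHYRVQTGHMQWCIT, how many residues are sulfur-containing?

5

Only Cys (C) and Met (M) have a sulfur atom in the side chain.
Matching residues: M7, C14, M15, M25, C28.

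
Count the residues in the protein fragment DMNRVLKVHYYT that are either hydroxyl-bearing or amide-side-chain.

Hydroxyl-bearing: S, T, Y. Amide-side-chain: N, Q.
Hydroxyl-bearing residues here: Y10, Y11, T12 (3).
Amide-side-chain residues here: N3 (1).
The two groups share no amino acid, so total = 3 + 1 = 4.

4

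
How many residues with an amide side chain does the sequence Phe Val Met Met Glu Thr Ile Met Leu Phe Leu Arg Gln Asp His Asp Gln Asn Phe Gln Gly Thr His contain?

Asparagine (N) and glutamine (Q) have uncharged amide side chains.
Matching residues: Gln13, Gln17, Asn18, Gln20.

4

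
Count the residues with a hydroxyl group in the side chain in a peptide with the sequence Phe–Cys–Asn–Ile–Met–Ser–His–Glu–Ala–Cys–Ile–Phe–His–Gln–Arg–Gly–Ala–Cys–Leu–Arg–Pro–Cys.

The –OH-bearing residues are Ser, Thr (aliphatic alcohols), and Tyr (phenol).
Matching residues: Ser6.

1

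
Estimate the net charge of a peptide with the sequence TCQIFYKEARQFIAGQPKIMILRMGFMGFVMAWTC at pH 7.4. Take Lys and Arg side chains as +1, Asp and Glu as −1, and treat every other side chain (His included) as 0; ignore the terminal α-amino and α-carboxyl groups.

+3

Positive (K, R): K7, R10, K18, R23 → +4.
Negative (D, E): E8 → −1.
Net charge = (+4) + (−1) = +3.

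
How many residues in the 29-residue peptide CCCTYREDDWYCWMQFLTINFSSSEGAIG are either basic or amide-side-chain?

3

Basic: H, K, R. Amide-side-chain: N, Q.
Basic residues here: R6 (1).
Amide-side-chain residues here: Q15, N20 (2).
The two groups share no amino acid, so total = 1 + 2 = 3.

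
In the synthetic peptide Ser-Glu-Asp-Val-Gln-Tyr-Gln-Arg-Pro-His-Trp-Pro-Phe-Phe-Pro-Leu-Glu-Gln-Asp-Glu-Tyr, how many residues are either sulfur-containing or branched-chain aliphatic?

Sulfur-containing: C, M. Branched-chain aliphatic: I, L, V.
Sulfur-containing residues here: none (0).
Branched-chain aliphatic residues here: Val4, Leu16 (2).
The two groups share no amino acid, so total = 0 + 2 = 2.

2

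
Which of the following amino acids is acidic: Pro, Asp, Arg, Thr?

Asp

The acidic residues are Asp (D) and Glu (E), whose side chains end in a carboxylate group.
Of the listed options, only Asp belongs to this group.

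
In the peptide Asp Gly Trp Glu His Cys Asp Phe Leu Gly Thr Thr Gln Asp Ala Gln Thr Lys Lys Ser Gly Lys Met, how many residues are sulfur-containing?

Cysteine (C, thiol) and methionine (M, thioether) are the two sulfur-containing amino acids.
Matching residues: Cys6, Met23.

2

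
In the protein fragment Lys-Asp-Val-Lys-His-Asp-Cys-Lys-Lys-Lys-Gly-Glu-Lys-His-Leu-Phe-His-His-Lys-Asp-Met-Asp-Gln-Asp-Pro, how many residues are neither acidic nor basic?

Acidic: D, E. Basic: K, R, H. All other residues are neither.
Matching residues: Val3, Cys7, Gly11, Leu15, Phe16, Met21, Gln23, Pro25.

8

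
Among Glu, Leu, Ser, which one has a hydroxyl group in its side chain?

Ser

The –OH-bearing residues are Ser, Thr (aliphatic alcohols), and Tyr (phenol).
Of the listed options, only Ser belongs to this group.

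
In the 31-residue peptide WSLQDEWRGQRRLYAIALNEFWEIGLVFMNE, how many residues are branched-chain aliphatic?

7

The BCAAs are Val, Leu, and Ile — aliphatic side chains with a branch point.
Matching residues: L3, L13, I16, L18, I24, L26, V27.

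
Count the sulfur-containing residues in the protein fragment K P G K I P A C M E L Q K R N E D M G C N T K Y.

Only Cys (C) and Met (M) have a sulfur atom in the side chain.
Matching residues: C8, M9, M18, C20.

4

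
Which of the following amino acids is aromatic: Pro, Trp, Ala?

Trp

F, W, and Y each carry an aromatic ring on the side chain.
Of the listed options, only Trp belongs to this group.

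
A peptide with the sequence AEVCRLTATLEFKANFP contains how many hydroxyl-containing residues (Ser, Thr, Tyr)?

2

Matching residues: T7, T9.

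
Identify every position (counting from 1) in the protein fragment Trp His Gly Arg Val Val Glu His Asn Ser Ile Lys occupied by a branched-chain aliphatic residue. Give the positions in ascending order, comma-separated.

5, 6, 11

V, L, and I make up the branched-chain aliphatic group.
Matching residues: Val5, Val6, Ile11.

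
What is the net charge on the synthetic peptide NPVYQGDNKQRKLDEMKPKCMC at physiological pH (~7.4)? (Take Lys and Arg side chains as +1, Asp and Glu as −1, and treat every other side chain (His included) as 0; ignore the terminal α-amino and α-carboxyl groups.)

+2

Positive (K, R): K9, R11, K12, K17, K19 → +5.
Negative (D, E): D7, D14, E15 → −3.
Net charge = (+5) + (−3) = +2.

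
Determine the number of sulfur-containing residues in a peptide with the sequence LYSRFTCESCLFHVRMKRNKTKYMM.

5

The sulfur-bearing residues are cysteine (–SH) and methionine (–S–CH₃).
Matching residues: C7, C10, M16, M24, M25.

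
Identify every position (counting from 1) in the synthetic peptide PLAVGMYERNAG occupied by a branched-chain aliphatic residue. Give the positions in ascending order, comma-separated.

2, 4

Valine (V), leucine (L), and isoleucine (I) are the branched-chain amino acids.
Matching residues: L2, V4.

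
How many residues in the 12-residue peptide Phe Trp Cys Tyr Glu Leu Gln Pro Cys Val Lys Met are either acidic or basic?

2

Acidic: D, E. Basic: H, K, R.
Acidic residues here: Glu5 (1).
Basic residues here: Lys11 (1).
The two groups share no amino acid, so total = 1 + 1 = 2.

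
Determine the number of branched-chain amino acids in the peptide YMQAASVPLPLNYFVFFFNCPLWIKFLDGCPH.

The BCAAs are Val, Leu, and Ile — aliphatic side chains with a branch point.
Matching residues: V7, L9, L11, V15, L22, I24, L27.

7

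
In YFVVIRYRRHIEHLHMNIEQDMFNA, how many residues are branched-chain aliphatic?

6

The BCAAs are Val, Leu, and Ile — aliphatic side chains with a branch point.
Matching residues: V3, V4, I5, I11, L14, I18.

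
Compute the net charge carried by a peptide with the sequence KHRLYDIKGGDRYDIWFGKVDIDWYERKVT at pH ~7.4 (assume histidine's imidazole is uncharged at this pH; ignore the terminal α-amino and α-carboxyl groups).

+1

The side chains ionized at physiological pH are Lys/Arg (+1) and Asp/Glu (−1); with His treated as neutral, nothing else contributes.
Positive (K, R): K1, R3, K8, R12, K19, R27, K28 → +7.
Negative (D, E): D6, D11, D14, D21, D23, E26 → −6.
Net charge = (+7) + (−6) = +1.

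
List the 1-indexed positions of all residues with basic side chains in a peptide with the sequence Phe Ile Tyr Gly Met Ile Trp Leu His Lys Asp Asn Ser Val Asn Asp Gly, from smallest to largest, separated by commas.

9, 10

The basic amino acids are Lys (K), Arg (R), and His (H).
Matching residues: His9, Lys10.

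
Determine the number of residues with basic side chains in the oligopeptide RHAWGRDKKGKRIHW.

K, R, and H are the three residues with basic side chains (ε-amine, guanidinium, and imidazole respectively).
Matching residues: R1, H2, R6, K8, K9, K11, R12, H14.

8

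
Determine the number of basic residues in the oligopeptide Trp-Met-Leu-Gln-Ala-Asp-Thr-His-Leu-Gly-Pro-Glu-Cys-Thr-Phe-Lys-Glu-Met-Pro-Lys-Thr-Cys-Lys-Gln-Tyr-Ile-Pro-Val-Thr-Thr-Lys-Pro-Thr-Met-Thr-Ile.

5

Lysine (K), arginine (R), and histidine (H) have basic, nitrogen-containing side chains.
Matching residues: His8, Lys16, Lys20, Lys23, Lys31.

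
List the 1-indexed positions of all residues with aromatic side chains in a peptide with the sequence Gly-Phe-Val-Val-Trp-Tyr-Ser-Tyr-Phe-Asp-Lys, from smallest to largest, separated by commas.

2, 5, 6, 8, 9

F, W, and Y each carry an aromatic ring on the side chain.
Matching residues: Phe2, Trp5, Tyr6, Tyr8, Phe9.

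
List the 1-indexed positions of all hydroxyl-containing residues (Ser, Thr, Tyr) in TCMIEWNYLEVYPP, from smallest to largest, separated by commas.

Matching residues: T1, Y8, Y12.

1, 8, 12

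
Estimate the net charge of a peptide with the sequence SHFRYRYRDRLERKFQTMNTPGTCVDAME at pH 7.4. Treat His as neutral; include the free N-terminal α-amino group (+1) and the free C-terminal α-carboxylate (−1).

The side chains ionized at physiological pH are Lys/Arg (+1) and Asp/Glu (−1); with His treated as neutral, nothing else contributes.
Positive (K, R): R4, R6, R8, R10, R13, K14 → +6.
Negative (D, E): D9, E12, D26, E29 → −4.
The N-terminus (+1) and C-terminus (−1) cancel.
Net charge = (+6) + (−4) = +2.

+2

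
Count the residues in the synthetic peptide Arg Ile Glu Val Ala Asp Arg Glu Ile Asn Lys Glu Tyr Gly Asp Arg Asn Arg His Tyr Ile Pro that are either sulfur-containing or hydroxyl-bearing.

Sulfur-containing: C, M. Hydroxyl-bearing: S, T, Y.
Sulfur-containing residues here: none (0).
Hydroxyl-bearing residues here: Tyr13, Tyr20 (2).
The two groups share no amino acid, so total = 0 + 2 = 2.

2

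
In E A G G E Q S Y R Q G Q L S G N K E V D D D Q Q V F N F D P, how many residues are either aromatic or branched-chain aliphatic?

6

Aromatic: F, W, Y. Branched-chain aliphatic: I, L, V.
Aromatic residues here: Y8, F26, F28 (3).
Branched-chain aliphatic residues here: L13, V19, V25 (3).
The two groups share no amino acid, so total = 3 + 3 = 6.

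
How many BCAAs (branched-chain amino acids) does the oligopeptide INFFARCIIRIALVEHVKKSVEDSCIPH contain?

Valine (V), leucine (L), and isoleucine (I) are the branched-chain amino acids.
Matching residues: I1, I8, I9, I11, L13, V14, V17, V21, I26.

9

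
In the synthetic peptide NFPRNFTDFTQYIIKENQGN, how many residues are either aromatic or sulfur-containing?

Aromatic: F, W, Y. Sulfur-containing: C, M.
Aromatic residues here: F2, F6, F9, Y12 (4).
Sulfur-containing residues here: none (0).
The two groups share no amino acid, so total = 4 + 0 = 4.

4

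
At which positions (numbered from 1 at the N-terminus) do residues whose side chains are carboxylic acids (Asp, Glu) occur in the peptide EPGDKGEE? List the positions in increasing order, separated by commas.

1, 4, 7, 8

Matching residues: E1, D4, E7, E8.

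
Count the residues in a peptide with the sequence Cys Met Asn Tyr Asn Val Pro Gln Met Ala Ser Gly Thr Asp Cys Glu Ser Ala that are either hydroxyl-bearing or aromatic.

Hydroxyl-bearing: S, T, Y. Aromatic: F, W, Y.
Hydroxyl-bearing residues here: Tyr4, Ser11, Thr13, Ser17 (4).
Aromatic residues here: Tyr4 (1).
Y is in both groups, so the 1 Y residue must not be double-counted.
Total = 4 + 1 − 1 = 4.

4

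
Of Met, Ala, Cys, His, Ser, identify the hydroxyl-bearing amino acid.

Ser

S, T, and Y are the three residues with a side-chain hydroxyl.
Of the listed options, only Ser belongs to this group.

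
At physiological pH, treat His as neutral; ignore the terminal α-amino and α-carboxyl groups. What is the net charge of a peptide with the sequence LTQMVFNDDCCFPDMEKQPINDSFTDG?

Near pH 7.4, K and R contribute +1 each, D and E contribute −1 each, and every other side chain (His included, as stated) is uncharged.
Positive (K, R): K17 → +1.
Negative (D, E): D8, D9, D14, E16, D22, D26 → −6.
Net charge = (+1) + (−6) = −5.

-5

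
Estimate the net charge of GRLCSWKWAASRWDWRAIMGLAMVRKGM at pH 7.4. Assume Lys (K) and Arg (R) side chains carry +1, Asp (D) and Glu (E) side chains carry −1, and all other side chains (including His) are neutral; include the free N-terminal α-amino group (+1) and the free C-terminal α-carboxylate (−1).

+5

Positive (K, R): R2, K7, R12, R16, R25, K26 → +6.
Negative (D, E): D14 → −1.
The N-terminus (+1) and C-terminus (−1) cancel.
Net charge = (+6) + (−1) = +5.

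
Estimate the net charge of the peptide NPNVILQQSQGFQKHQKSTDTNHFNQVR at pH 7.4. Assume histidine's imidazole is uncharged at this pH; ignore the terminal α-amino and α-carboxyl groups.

+2

Near pH 7.4, K and R contribute +1 each, D and E contribute −1 each, and every other side chain (His included, as stated) is uncharged.
Positive (K, R): K14, K17, R28 → +3.
Negative (D, E): D20 → −1.
Net charge = (+3) + (−1) = +2.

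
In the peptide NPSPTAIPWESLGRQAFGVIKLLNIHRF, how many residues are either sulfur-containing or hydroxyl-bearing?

3

Sulfur-containing: C, M. Hydroxyl-bearing: S, T, Y.
Sulfur-containing residues here: none (0).
Hydroxyl-bearing residues here: S3, T5, S11 (3).
The two groups share no amino acid, so total = 0 + 3 = 3.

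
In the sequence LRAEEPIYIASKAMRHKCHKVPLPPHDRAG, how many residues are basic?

9

K, R, and H are the three residues with basic side chains (ε-amine, guanidinium, and imidazole respectively).
Matching residues: R2, K12, R15, H16, K17, H19, K20, H26, R28.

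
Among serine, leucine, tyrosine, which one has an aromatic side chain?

Phenylalanine (F), tryptophan (W), and tyrosine (Y) have aromatic ring side chains.
Of the listed options, only tyrosine belongs to this group.

tyrosine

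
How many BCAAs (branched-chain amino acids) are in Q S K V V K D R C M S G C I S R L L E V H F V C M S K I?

The BCAAs are Val, Leu, and Ile — aliphatic side chains with a branch point.
Matching residues: V4, V5, I14, L17, L18, V20, V23, I28.

8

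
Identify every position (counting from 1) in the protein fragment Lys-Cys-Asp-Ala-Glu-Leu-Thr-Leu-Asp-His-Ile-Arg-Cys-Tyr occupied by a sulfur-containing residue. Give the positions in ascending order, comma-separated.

2, 13

Matching residues: Cys2, Cys13.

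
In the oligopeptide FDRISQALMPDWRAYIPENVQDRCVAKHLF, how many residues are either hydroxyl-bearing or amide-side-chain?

5

Hydroxyl-bearing: S, T, Y. Amide-side-chain: N, Q.
Hydroxyl-bearing residues here: S5, Y15 (2).
Amide-side-chain residues here: Q6, N19, Q21 (3).
The two groups share no amino acid, so total = 2 + 3 = 5.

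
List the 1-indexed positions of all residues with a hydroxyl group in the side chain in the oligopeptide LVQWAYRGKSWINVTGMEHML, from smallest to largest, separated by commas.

6, 10, 15

Serine (S), threonine (T), and tyrosine (Y) each carry a hydroxyl group on the side chain.
Matching residues: Y6, S10, T15.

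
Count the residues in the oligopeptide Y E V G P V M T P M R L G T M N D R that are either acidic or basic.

Acidic: D, E. Basic: H, K, R.
Acidic residues here: E2, D17 (2).
Basic residues here: R11, R18 (2).
The two groups share no amino acid, so total = 2 + 2 = 4.

4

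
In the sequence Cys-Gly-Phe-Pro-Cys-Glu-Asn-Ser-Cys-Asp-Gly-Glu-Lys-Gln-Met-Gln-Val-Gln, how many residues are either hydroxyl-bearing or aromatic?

Hydroxyl-bearing: S, T, Y. Aromatic: F, W, Y.
Hydroxyl-bearing residues here: Ser8 (1).
Aromatic residues here: Phe3 (1).
(Y belongs to both groups, but none appear in this sequence.) Total = 1 + 1 = 2.

2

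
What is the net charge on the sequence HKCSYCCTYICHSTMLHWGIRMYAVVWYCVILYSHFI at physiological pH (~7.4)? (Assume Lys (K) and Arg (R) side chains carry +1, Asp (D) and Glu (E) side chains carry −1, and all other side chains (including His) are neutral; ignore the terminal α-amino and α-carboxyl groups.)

+2

Positive (K, R): K2, R21 → +2.
Negative (D, E): none → −0.
Net charge = (+2) + (−0) = +2.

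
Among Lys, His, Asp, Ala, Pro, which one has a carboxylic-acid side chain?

Asp

Only D (aspartate) and E (glutamate) carry a side-chain carboxylic acid.
Of the listed options, only Asp belongs to this group.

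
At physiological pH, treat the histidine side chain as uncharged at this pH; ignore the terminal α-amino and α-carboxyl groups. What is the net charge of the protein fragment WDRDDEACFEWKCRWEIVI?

At pH ~7.4 the Lys and Arg side chains are protonated (+1), the Asp and Glu side chains are deprotonated (−1), and with His taken as neutral all other side chains carry no charge.
Positive (K, R): R3, K12, R14 → +3.
Negative (D, E): D2, D4, D5, E6, E10, E16 → −6.
Net charge = (+3) + (−6) = −3.

-3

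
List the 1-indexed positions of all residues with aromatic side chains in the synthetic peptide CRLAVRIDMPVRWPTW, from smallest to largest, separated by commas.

The aromatic amino acids are Phe (F, benzyl), Trp (W, indole), and Tyr (Y, phenol).
Matching residues: W13, W16.

13, 16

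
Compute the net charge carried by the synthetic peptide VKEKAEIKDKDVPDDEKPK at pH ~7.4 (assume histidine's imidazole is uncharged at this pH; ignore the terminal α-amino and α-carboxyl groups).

Near pH 7.4, K and R contribute +1 each, D and E contribute −1 each, and every other side chain (His included, as stated) is uncharged.
Positive (K, R): K2, K4, K8, K10, K17, K19 → +6.
Negative (D, E): E3, E6, D9, D11, D14, D15, E16 → −7.
Net charge = (+6) + (−7) = −1.

-1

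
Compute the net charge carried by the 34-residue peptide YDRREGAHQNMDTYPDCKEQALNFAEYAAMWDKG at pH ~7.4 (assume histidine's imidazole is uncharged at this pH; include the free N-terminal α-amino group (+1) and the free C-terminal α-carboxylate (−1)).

Near pH 7.4, K and R contribute +1 each, D and E contribute −1 each, and every other side chain (His included, as stated) is uncharged.
Positive (K, R): R3, R4, K18, K33 → +4.
Negative (D, E): D2, E5, D12, D16, E19, E26, D32 → −7.
The N-terminus (+1) and C-terminus (−1) cancel.
Net charge = (+4) + (−7) = −3.

-3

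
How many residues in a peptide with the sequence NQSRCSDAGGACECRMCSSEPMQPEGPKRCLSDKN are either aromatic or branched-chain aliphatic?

Aromatic: F, W, Y. Branched-chain aliphatic: I, L, V.
Aromatic residues here: none (0).
Branched-chain aliphatic residues here: L31 (1).
The two groups share no amino acid, so total = 0 + 1 = 1.

1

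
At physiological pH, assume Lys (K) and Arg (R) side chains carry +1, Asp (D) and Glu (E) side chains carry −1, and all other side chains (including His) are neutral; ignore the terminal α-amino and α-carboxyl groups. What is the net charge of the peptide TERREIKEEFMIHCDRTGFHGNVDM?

-2

Positive (K, R): R3, R4, K7, R16 → +4.
Negative (D, E): E2, E5, E8, E9, D15, D24 → −6.
Net charge = (+4) + (−6) = −2.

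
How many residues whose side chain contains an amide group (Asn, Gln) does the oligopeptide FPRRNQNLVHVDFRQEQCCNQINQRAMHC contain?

Matching residues: N5, Q6, N7, Q15, Q17, N20, Q21, N23, Q24.

9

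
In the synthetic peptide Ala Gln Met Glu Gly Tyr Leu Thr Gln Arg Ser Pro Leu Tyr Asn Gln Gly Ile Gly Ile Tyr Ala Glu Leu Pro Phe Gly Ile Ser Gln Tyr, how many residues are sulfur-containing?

Cysteine (C, thiol) and methionine (M, thioether) are the two sulfur-containing amino acids.
Matching residues: Met3.

1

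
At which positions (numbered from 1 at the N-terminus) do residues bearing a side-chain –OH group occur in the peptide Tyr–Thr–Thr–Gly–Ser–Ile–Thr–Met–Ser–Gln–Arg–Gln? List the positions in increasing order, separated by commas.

1, 2, 3, 5, 7, 9

Serine (S), threonine (T), and tyrosine (Y) each carry a hydroxyl group on the side chain.
Matching residues: Tyr1, Thr2, Thr3, Ser5, Thr7, Ser9.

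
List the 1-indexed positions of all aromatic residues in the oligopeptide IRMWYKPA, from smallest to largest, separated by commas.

4, 5

The aromatic amino acids are Phe (F, benzyl), Trp (W, indole), and Tyr (Y, phenol).
Matching residues: W4, Y5.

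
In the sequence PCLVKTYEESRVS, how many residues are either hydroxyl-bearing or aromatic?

4

Hydroxyl-bearing: S, T, Y. Aromatic: F, W, Y.
Hydroxyl-bearing residues here: T6, Y7, S10, S13 (4).
Aromatic residues here: Y7 (1).
Y is in both groups, so the 1 Y residue must not be double-counted.
Total = 4 + 1 − 1 = 4.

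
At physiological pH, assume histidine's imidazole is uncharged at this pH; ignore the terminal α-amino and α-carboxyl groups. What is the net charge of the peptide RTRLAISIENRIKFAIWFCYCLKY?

Near pH 7.4, K and R contribute +1 each, D and E contribute −1 each, and every other side chain (His included, as stated) is uncharged.
Positive (K, R): R1, R3, R11, K13, K23 → +5.
Negative (D, E): E9 → −1.
Net charge = (+5) + (−1) = +4.

+4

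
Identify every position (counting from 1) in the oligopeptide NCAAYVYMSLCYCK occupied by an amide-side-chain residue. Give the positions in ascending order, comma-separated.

Asparagine (N) and glutamine (Q) have uncharged amide side chains.
Matching residues: N1.

1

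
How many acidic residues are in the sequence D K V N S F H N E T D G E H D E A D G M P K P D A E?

9

Aspartate (D) and glutamate (E) have carboxylic-acid side chains and are the acidic amino acids.
Matching residues: D1, E9, D11, E13, D15, E16, D18, D24, E26.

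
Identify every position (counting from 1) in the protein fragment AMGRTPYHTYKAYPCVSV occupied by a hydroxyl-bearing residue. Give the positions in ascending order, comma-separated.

Matching residues: T5, Y7, T9, Y10, Y13, S17.

5, 7, 9, 10, 13, 17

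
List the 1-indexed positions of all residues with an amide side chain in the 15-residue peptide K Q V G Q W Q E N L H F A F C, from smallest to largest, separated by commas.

The amide-side-chain residues are Asn (N) and Gln (Q).
Matching residues: Q2, Q5, Q7, N9.

2, 5, 7, 9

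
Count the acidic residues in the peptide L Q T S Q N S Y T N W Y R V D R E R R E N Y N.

3

Only D (aspartate) and E (glutamate) carry a side-chain carboxylic acid.
Matching residues: D15, E17, E20.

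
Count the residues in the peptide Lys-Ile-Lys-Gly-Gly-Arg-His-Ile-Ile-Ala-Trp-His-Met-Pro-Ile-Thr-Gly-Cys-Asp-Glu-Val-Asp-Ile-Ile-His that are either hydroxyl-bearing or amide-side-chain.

1

Hydroxyl-bearing: S, T, Y. Amide-side-chain: N, Q.
Hydroxyl-bearing residues here: Thr16 (1).
Amide-side-chain residues here: none (0).
The two groups share no amino acid, so total = 1 + 0 = 1.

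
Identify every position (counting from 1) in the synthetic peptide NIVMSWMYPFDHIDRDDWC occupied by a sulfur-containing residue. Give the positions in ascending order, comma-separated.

Only Cys (C) and Met (M) have a sulfur atom in the side chain.
Matching residues: M4, M7, C19.

4, 7, 19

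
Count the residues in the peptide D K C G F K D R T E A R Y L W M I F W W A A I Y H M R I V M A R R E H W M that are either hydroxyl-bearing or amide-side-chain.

Hydroxyl-bearing: S, T, Y. Amide-side-chain: N, Q.
Hydroxyl-bearing residues here: T9, Y13, Y24 (3).
Amide-side-chain residues here: none (0).
The two groups share no amino acid, so total = 3 + 0 = 3.

3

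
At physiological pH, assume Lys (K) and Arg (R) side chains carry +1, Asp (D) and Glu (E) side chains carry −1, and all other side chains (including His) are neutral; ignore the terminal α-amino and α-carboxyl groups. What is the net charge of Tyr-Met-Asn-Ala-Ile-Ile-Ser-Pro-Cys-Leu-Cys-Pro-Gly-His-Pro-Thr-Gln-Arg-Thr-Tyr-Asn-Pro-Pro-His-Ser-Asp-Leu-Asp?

Positive (K, R): Arg18 → +1.
Negative (D, E): Asp26, Asp28 → −2.
Net charge = (+1) + (−2) = −1.

-1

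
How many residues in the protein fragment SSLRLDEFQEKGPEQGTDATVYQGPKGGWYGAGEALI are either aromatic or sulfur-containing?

Aromatic: F, W, Y. Sulfur-containing: C, M.
Aromatic residues here: F8, Y22, W29, Y30 (4).
Sulfur-containing residues here: none (0).
The two groups share no amino acid, so total = 4 + 0 = 4.

4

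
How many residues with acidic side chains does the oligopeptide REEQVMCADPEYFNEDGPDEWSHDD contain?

Aspartate (D) and glutamate (E) have carboxylic-acid side chains and are the acidic amino acids.
Matching residues: E2, E3, D9, E11, E15, D16, D19, E20, D24, D25.

10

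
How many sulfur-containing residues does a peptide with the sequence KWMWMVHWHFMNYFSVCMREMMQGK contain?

Cysteine (C, thiol) and methionine (M, thioether) are the two sulfur-containing amino acids.
Matching residues: M3, M5, M11, C17, M18, M21, M22.

7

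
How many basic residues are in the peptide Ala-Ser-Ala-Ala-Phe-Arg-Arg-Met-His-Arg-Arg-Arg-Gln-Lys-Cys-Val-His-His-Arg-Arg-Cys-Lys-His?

13

K, R, and H are the three residues with basic side chains (ε-amine, guanidinium, and imidazole respectively).
Matching residues: Arg6, Arg7, His9, Arg10, Arg11, Arg12, Lys14, His17, His18, Arg19, Arg20, Lys22, His23.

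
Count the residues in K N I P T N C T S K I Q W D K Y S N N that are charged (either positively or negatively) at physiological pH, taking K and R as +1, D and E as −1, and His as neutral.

Charged side chains at pH ~7.4: K, R (positive); D, E (negative).
Matching residues: K1, K10, D14, K15.

4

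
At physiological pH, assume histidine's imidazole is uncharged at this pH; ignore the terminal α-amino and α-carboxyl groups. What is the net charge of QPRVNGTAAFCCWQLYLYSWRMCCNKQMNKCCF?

+4

Near pH 7.4, K and R contribute +1 each, D and E contribute −1 each, and every other side chain (His included, as stated) is uncharged.
Positive (K, R): R3, R21, K26, K30 → +4.
Negative (D, E): none → −0.
Net charge = (+4) + (−0) = +4.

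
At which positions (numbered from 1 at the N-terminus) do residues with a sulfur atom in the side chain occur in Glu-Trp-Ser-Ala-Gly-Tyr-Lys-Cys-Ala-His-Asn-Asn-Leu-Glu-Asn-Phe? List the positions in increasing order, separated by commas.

8

Only Cys (C) and Met (M) have a sulfur atom in the side chain.
Matching residues: Cys8.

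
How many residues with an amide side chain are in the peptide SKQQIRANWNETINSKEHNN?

Only N (asparagine) and Q (glutamine) carry a side-chain carboxamide.
Matching residues: Q3, Q4, N8, N10, N14, N19, N20.

7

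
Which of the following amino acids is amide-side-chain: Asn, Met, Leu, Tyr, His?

Asn

The amide-side-chain residues are Asn (N) and Gln (Q).
Of the listed options, only Asn belongs to this group.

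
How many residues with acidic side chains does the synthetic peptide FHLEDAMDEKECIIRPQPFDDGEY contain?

Only D (aspartate) and E (glutamate) carry a side-chain carboxylic acid.
Matching residues: E4, D5, D8, E9, E11, D20, D21, E23.

8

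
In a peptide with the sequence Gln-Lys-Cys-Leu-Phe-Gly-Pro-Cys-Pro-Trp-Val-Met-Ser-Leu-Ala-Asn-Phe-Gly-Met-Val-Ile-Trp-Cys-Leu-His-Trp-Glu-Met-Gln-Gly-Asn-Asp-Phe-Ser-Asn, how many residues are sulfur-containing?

Cysteine (C, thiol) and methionine (M, thioether) are the two sulfur-containing amino acids.
Matching residues: Cys3, Cys8, Met12, Met19, Cys23, Met28.

6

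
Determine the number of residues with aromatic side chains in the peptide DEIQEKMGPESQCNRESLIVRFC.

1

Phenylalanine (F), tryptophan (W), and tyrosine (Y) have aromatic ring side chains.
Matching residues: F22.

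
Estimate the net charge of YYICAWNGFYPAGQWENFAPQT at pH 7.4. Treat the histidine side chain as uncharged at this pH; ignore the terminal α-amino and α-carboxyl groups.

The side chains ionized at physiological pH are Lys/Arg (+1) and Asp/Glu (−1); with His treated as neutral, nothing else contributes.
Positive (K, R): none → +0.
Negative (D, E): E16 → −1.
Net charge = (+0) + (−1) = −1.

-1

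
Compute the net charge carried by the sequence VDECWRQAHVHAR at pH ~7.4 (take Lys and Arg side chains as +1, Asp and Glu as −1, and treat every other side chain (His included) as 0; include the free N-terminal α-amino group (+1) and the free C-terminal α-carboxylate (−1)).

0

Positive (K, R): R6, R13 → +2.
Negative (D, E): D2, E3 → −2.
The N-terminus (+1) and C-terminus (−1) cancel.
Net charge = (+2) + (−2) = 0.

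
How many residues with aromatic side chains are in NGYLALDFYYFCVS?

5

Phenylalanine (F), tryptophan (W), and tyrosine (Y) have aromatic ring side chains.
Matching residues: Y3, F8, Y9, Y10, F11.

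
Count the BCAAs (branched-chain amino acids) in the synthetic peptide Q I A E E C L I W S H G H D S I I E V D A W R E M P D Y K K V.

7

V, L, and I make up the branched-chain aliphatic group.
Matching residues: I2, L7, I8, I16, I17, V19, V31.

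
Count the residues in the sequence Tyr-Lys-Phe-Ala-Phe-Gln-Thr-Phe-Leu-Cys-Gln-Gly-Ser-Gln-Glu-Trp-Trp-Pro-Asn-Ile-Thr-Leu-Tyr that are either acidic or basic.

2

Acidic: D, E. Basic: H, K, R.
Acidic residues here: Glu15 (1).
Basic residues here: Lys2 (1).
The two groups share no amino acid, so total = 1 + 1 = 2.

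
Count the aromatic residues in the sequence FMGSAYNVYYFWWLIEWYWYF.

12

The aromatic amino acids are Phe (F, benzyl), Trp (W, indole), and Tyr (Y, phenol).
Matching residues: F1, Y6, Y9, Y10, F11, W12, W13, W17, Y18, W19, Y20, F21.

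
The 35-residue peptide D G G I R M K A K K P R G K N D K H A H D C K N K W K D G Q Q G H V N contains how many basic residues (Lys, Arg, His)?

Matching residues: R5, K7, K9, K10, R12, K14, K17, H18, H20, K23, K25, K27, H33.

13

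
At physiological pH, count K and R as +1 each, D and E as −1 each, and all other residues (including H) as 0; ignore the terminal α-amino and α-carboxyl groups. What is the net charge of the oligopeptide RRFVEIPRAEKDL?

+1

Positive (K, R): R1, R2, R8, K11 → +4.
Negative (D, E): E5, E10, D12 → −3.
Net charge = (+4) + (−3) = +1.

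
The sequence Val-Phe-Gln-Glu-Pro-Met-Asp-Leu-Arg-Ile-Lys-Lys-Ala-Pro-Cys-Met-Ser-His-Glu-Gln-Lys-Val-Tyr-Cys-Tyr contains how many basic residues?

Lysine (K), arginine (R), and histidine (H) have basic, nitrogen-containing side chains.
Matching residues: Arg9, Lys11, Lys12, His18, Lys21.

5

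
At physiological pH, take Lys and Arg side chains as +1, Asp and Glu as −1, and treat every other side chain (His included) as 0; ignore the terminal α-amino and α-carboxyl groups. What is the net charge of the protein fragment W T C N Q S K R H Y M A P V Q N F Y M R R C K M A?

Positive (K, R): K7, R8, R20, R21, K23 → +5.
Negative (D, E): none → −0.
Net charge = (+5) + (−0) = +5.

+5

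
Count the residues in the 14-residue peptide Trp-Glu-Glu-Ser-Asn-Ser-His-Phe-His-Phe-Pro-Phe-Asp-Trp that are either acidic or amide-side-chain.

4

Acidic: D, E. Amide-side-chain: N, Q.
Acidic residues here: Glu2, Glu3, Asp13 (3).
Amide-side-chain residues here: Asn5 (1).
The two groups share no amino acid, so total = 3 + 1 = 4.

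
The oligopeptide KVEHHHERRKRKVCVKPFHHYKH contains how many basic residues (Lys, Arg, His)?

Matching residues: K1, H4, H5, H6, R8, R9, K10, R11, K12, K16, H19, H20, K22, H23.

14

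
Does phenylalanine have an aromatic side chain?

Yes

Phenylalanine (F), tryptophan (W), and tyrosine (Y) have aromatic ring side chains.
Phenylalanine is in this group.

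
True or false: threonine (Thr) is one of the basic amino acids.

False

K, R, and H are the three residues with basic side chains (ε-amine, guanidinium, and imidazole respectively).
Threonine is not in this group.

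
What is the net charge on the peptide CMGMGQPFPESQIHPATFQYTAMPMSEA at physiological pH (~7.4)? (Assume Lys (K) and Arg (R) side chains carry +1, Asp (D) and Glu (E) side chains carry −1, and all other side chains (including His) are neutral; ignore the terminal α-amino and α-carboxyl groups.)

Positive (K, R): none → +0.
Negative (D, E): E10, E27 → −2.
Net charge = (+0) + (−2) = −2.

-2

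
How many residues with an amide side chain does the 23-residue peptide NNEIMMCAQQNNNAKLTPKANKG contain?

The amide-side-chain residues are Asn (N) and Gln (Q).
Matching residues: N1, N2, Q9, Q10, N11, N12, N13, N21.

8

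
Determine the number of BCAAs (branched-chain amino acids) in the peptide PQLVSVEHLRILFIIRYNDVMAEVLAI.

V, L, and I make up the branched-chain aliphatic group.
Matching residues: L3, V4, V6, L9, I11, L12, I14, I15, V20, V24, L25, I27.

12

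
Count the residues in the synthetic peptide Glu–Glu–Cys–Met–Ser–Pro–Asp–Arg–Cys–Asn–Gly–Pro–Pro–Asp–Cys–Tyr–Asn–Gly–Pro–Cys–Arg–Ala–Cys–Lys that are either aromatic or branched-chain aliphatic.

Aromatic: F, W, Y. Branched-chain aliphatic: I, L, V.
Aromatic residues here: Tyr16 (1).
Branched-chain aliphatic residues here: none (0).
The two groups share no amino acid, so total = 1 + 0 = 1.

1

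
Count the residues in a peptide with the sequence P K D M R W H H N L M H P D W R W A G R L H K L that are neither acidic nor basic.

13

Acidic: D, E. Basic: K, R, H. All other residues are neither.
Matching residues: P1, M4, W6, N9, L10, M11, P13, W15, W17, A18, G19, L21, L24.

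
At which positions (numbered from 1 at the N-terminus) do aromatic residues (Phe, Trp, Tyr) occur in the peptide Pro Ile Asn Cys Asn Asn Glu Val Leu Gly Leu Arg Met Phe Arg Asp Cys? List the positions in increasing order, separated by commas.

14

Matching residues: Phe14.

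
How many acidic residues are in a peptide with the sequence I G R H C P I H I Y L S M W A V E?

1

Only D (aspartate) and E (glutamate) carry a side-chain carboxylic acid.
Matching residues: E17.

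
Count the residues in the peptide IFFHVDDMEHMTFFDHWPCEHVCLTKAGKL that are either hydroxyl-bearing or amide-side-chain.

2

Hydroxyl-bearing: S, T, Y. Amide-side-chain: N, Q.
Hydroxyl-bearing residues here: T12, T25 (2).
Amide-side-chain residues here: none (0).
The two groups share no amino acid, so total = 2 + 0 = 2.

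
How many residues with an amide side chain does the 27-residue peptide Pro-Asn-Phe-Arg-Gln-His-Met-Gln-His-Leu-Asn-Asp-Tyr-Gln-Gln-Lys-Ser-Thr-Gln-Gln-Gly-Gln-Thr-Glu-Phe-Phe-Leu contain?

Asparagine (N) and glutamine (Q) have uncharged amide side chains.
Matching residues: Asn2, Gln5, Gln8, Asn11, Gln14, Gln15, Gln19, Gln20, Gln22.

9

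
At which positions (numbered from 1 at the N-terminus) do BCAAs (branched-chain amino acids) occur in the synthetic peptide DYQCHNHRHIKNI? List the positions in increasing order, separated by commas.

V, L, and I make up the branched-chain aliphatic group.
Matching residues: I10, I13.

10, 13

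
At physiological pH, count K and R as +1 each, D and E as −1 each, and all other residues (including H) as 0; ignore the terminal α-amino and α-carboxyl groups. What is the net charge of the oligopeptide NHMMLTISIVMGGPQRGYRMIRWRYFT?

+4

Positive (K, R): R16, R19, R22, R24 → +4.
Negative (D, E): none → −0.
Net charge = (+4) + (−0) = +4.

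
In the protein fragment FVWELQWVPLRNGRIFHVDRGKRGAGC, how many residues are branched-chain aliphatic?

6

V, L, and I make up the branched-chain aliphatic group.
Matching residues: V2, L5, V8, L10, I15, V18.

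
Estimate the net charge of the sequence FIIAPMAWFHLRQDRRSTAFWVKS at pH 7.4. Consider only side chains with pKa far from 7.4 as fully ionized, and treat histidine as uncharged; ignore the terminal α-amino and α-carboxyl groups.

+3

Near pH 7.4, K and R contribute +1 each, D and E contribute −1 each, and every other side chain (His included, as stated) is uncharged.
Positive (K, R): R12, R15, R16, K23 → +4.
Negative (D, E): D14 → −1.
Net charge = (+4) + (−1) = +3.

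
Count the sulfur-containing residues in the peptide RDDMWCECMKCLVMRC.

The sulfur-bearing residues are cysteine (–SH) and methionine (–S–CH₃).
Matching residues: M4, C6, C8, M9, C11, M14, C16.

7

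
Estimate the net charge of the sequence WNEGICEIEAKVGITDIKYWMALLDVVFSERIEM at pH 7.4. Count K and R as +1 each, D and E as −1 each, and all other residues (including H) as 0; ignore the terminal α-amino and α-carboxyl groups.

Positive (K, R): K11, K18, R31 → +3.
Negative (D, E): E3, E7, E9, D16, D25, E30, E33 → −7.
Net charge = (+3) + (−7) = −4.

-4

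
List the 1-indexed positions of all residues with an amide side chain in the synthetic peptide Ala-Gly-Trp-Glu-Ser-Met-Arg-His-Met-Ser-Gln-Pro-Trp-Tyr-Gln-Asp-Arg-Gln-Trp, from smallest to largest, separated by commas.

Only N (asparagine) and Q (glutamine) carry a side-chain carboxamide.
Matching residues: Gln11, Gln15, Gln18.

11, 15, 18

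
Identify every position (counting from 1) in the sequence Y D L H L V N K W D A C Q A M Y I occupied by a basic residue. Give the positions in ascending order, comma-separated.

4, 8

The basic amino acids are Lys (K), Arg (R), and His (H).
Matching residues: H4, K8.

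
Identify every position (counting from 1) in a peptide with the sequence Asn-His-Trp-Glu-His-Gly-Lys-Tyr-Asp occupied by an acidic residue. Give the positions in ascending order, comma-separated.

The acidic residues are Asp (D) and Glu (E), whose side chains end in a carboxylate group.
Matching residues: Glu4, Asp9.

4, 9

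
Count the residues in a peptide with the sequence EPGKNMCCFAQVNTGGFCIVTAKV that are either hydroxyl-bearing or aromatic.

4

Hydroxyl-bearing: S, T, Y. Aromatic: F, W, Y.
Hydroxyl-bearing residues here: T14, T21 (2).
Aromatic residues here: F9, F17 (2).
(Y belongs to both groups, but none appear in this sequence.) Total = 2 + 2 = 4.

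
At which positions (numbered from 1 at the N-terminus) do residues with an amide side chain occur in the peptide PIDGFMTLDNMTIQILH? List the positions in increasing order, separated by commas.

10, 14

The amide-side-chain residues are Asn (N) and Gln (Q).
Matching residues: N10, Q14.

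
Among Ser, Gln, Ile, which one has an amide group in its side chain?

Asparagine (N) and glutamine (Q) have uncharged amide side chains.
Of the listed options, only Gln belongs to this group.

Gln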